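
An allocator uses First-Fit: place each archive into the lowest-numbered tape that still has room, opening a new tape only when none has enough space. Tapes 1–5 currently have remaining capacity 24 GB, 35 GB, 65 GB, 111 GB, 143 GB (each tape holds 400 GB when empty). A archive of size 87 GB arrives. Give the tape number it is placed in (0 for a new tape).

Tapes with room: tape 4 (111 GB), tape 5 (143 GB).
The first with room is tape 4.

4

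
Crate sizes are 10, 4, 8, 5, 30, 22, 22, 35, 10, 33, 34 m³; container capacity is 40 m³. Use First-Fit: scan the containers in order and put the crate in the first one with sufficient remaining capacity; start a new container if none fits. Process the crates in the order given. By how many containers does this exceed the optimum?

First-Fit: [10,4,8,5,10] [30] [22] [22] [35] [33] [34] → 7 containers.
Total size 213 m³; any packing needs at least ⌈213/40⌉ = 6 containers.
An optimal packing achieves that bound: [35,5] [34,4] [33] [30,10] [22,10,8] [22] → 6 containers.
Excess: 7 − 6 = 1.

1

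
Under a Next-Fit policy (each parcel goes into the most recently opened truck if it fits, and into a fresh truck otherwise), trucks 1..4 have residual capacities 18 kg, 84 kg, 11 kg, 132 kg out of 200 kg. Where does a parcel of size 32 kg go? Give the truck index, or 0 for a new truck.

Next-Fit only looks at truck 4, which has 132 kg free.
32 kg fits there.

4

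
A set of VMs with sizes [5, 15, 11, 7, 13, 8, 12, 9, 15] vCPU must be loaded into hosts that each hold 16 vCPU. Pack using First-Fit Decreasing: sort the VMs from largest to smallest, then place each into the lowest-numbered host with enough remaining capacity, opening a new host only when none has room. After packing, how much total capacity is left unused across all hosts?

17

Sorted descending: 15, 15, 13, 12, 11, 9, 8, 7, 5.
Put 15 vCPU in host 1; 1 vCPU remain.
Put 15 vCPU in host 2; 1 vCPU remain.
Put 13 vCPU in host 3; 3 vCPU remain.
Put 12 vCPU in host 4; 4 vCPU remain.
Put 11 vCPU in host 5; 5 vCPU remain.
Put 9 vCPU in host 6; 7 vCPU remain.
Put 8 vCPU in host 7; 8 vCPU remain.
Put 7 vCPU in host 6; 0 vCPU remain.
Put 5 vCPU in host 5; 0 vCPU remain.
7 hosts × 16 vCPU = 112 vCPU; used 95 vCPU; unused 17 vCPU.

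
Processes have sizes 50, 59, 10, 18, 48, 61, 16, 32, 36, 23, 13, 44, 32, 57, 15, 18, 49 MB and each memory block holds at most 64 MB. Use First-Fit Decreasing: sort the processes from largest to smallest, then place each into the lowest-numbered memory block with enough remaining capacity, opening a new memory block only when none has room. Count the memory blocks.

Sorted descending: 61, 59, 57, 50, 49, 48, 44, 36, 32, 32, 23, 18, 18, 16, 15, 13, 10.
61 MB → memory block 1 (remaining 3 MB)
59 MB → memory block 2 (remaining 5 MB)
57 MB → memory block 3 (remaining 7 MB)
50 MB → memory block 4 (remaining 14 MB)
49 MB → memory block 5 (remaining 15 MB)
48 MB → memory block 6 (remaining 16 MB)
44 MB → memory block 7 (remaining 20 MB)
36 MB → memory block 8 (remaining 28 MB)
32 MB → memory block 9 (remaining 32 MB)
32 MB → memory block 9 (remaining 0 MB)
23 MB → memory block 8 (remaining 5 MB)
18 MB → memory block 7 (remaining 2 MB)
18 MB → memory block 10 (remaining 46 MB)
16 MB → memory block 6 (remaining 0 MB)
15 MB → memory block 5 (remaining 0 MB)
13 MB → memory block 4 (remaining 1 MB)
10 MB → memory block 10 (remaining 36 MB)
Final memory blocks: [61] [59] [57] [50,13] [49,15] [48,16] [44,18] [36,23] [32,32] [18,10].

10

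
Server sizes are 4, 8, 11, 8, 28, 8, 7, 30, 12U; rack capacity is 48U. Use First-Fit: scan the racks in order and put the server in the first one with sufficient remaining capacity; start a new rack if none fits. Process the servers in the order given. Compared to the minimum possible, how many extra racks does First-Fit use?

0

First-Fit: [4,8,11,8,8,7] [28,12] [30] → 3 racks.
Total size 116U; any packing needs at least ⌈116/48⌉ = 3 racks.
So 3 is already optimal.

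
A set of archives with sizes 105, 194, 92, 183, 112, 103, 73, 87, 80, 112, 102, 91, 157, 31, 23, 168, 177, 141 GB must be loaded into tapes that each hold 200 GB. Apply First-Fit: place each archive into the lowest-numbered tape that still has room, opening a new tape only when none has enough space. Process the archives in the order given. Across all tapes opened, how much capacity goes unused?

Put 105 GB in tape 1; 95 GB remain.
Put 194 GB in tape 2; 6 GB remain.
Put 92 GB in tape 1; 3 GB remain.
Put 183 GB in tape 3; 17 GB remain.
Put 112 GB in tape 4; 88 GB remain.
Put 103 GB in tape 5; 97 GB remain.
Put 73 GB in tape 4; 15 GB remain.
Put 87 GB in tape 5; 10 GB remain.
Put 80 GB in tape 6; 120 GB remain.
Put 112 GB in tape 6; 8 GB remain.
Put 102 GB in tape 7; 98 GB remain.
Put 91 GB in tape 7; 7 GB remain.
Put 157 GB in tape 8; 43 GB remain.
Put 31 GB in tape 8; 12 GB remain.
Put 23 GB in tape 9; 177 GB remain.
Put 168 GB in tape 9; 9 GB remain.
Put 177 GB in tape 10; 23 GB remain.
Put 141 GB in tape 11; 59 GB remain.
11 tapes × 200 GB = 2200 GB; used 2031 GB; unused 169 GB.

169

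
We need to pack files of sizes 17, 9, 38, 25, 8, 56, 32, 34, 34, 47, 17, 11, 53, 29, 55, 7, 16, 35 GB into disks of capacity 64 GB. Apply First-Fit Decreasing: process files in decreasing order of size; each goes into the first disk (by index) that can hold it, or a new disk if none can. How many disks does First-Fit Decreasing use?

Sorted descending: 56, 55, 53, 47, 38, 35, 34, 34, 32, 29, 25, 17, 17, 16, 11, 9, 8, 7.
disk 1: place 56 GB, 8 GB left
disk 2: place 55 GB, 9 GB left
disk 3: place 53 GB, 11 GB left
disk 4: place 47 GB, 17 GB left
disk 5: place 38 GB, 26 GB left
disk 6: place 35 GB, 29 GB left
disk 7: place 34 GB, 30 GB left
disk 8: place 34 GB, 30 GB left
disk 9: place 32 GB, 32 GB left
disk 6: place 29 GB, 0 GB left
disk 5: place 25 GB, 1 GB left
disk 4: place 17 GB, 0 GB left
disk 7: place 17 GB, 13 GB left
disk 8: place 16 GB, 14 GB left
disk 3: place 11 GB, 0 GB left
disk 2: place 9 GB, 0 GB left
disk 1: place 8 GB, 0 GB left
disk 7: place 7 GB, 6 GB left
Final disks: [56,8] [55,9] [53,11] [47,17] [38,25] [35,29] [34,17,7] [34,16] [32].

9 disks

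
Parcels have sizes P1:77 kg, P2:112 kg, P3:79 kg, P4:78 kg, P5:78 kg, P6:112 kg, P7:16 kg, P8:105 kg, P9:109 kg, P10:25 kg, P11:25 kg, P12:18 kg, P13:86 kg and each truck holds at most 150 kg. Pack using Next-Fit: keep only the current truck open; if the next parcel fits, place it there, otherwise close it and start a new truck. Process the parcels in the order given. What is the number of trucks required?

9 trucks

truck 1: place P1 (77 kg), 73 kg left
truck 2: place P2 (112 kg), 38 kg left
truck 3: place P3 (79 kg), 71 kg left
truck 4: place P4 (78 kg), 72 kg left
truck 5: place P5 (78 kg), 72 kg left
truck 6: place P6 (112 kg), 38 kg left
truck 6: place P7 (16 kg), 22 kg left
truck 7: place P8 (105 kg), 45 kg left
truck 8: place P9 (109 kg), 41 kg left
truck 8: place P10 (25 kg), 16 kg left
truck 9: place P11 (25 kg), 125 kg left
truck 9: place P12 (18 kg), 107 kg left
truck 9: place P13 (86 kg), 21 kg left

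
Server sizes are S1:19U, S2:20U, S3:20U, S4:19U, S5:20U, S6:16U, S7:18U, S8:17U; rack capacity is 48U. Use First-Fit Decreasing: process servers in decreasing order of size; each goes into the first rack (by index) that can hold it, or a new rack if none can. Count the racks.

Sorted descending: 20, 20, 20, 19, 19, 18, 17, 16.
20U → rack 1 (remaining 28U)
20U → rack 1 (remaining 8U)
20U → rack 2 (remaining 28U)
19U → rack 2 (remaining 9U)
19U → rack 3 (remaining 29U)
18U → rack 3 (remaining 11U)
17U → rack 4 (remaining 31U)
16U → rack 4 (remaining 15U)

4 racks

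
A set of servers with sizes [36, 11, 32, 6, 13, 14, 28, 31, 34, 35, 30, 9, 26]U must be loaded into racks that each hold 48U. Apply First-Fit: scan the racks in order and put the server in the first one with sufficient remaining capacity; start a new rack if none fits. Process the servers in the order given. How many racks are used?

9

rack 1: place 36U, 12U left
rack 1: place 11U, 1U left
rack 2: place 32U, 16U left
rack 2: place 6U, 10U left
rack 3: place 13U, 35U left
rack 3: place 14U, 21U left
rack 4: place 28U, 20U left
rack 5: place 31U, 17U left
rack 6: place 34U, 14U left
rack 7: place 35U, 13U left
rack 8: place 30U, 18U left
rack 2: place 9U, 1U left
rack 9: place 26U, 22U left
Final racks: [36,11] [32,6,9] [13,14] [28] [31] [34] [35] [30] [26].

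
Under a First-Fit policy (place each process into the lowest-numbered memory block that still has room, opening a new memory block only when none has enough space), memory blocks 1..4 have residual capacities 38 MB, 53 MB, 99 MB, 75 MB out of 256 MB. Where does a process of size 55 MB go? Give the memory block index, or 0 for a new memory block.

Memory blocks with room: memory block 3 (99 MB), memory block 4 (75 MB).
The first with room is memory block 3.

3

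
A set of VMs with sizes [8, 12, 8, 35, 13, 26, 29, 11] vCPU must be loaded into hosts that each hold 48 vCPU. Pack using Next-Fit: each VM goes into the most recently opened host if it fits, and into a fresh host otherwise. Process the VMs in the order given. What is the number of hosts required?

4 hosts

8 vCPU → host 1 (remaining 40 vCPU)
12 vCPU → host 1 (remaining 28 vCPU)
8 vCPU → host 1 (remaining 20 vCPU)
35 vCPU → host 2 (remaining 13 vCPU)
13 vCPU → host 2 (remaining 0 vCPU)
26 vCPU → host 3 (remaining 22 vCPU)
29 vCPU → host 4 (remaining 19 vCPU)
11 vCPU → host 4 (remaining 8 vCPU)
Final hosts: [8,12,8] [35,13] [26] [29,11].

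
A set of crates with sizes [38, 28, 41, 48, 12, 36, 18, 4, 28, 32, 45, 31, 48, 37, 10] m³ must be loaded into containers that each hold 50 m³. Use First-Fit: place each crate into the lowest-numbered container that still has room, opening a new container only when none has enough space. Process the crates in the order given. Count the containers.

11 containers

38 m³ → container 1 (remaining 12 m³)
28 m³ → container 2 (remaining 22 m³)
41 m³ → container 3 (remaining 9 m³)
48 m³ → container 4 (remaining 2 m³)
12 m³ → container 1 (remaining 0 m³)
36 m³ → container 5 (remaining 14 m³)
18 m³ → container 2 (remaining 4 m³)
4 m³ → container 2 (remaining 0 m³)
28 m³ → container 6 (remaining 22 m³)
32 m³ → container 7 (remaining 18 m³)
45 m³ → container 8 (remaining 5 m³)
31 m³ → container 9 (remaining 19 m³)
48 m³ → container 10 (remaining 2 m³)
37 m³ → container 11 (remaining 13 m³)
10 m³ → container 5 (remaining 4 m³)
Final containers: [38,12] [28,18,4] [41] [48] [36,10] [28] [32] [45] [31] [48] [37].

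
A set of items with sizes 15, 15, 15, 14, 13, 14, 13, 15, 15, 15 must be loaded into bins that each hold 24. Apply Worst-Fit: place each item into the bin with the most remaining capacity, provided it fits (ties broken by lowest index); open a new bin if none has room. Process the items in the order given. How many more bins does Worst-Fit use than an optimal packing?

Worst-Fit: [15] [15] [15] [14] [13] [14] [13] [15] [15] [15] → 10 bins.
10 items exceed 12 (half the capacity), and no two of those can share a bin, so at least 10 bins are needed.
So 10 is already optimal.

0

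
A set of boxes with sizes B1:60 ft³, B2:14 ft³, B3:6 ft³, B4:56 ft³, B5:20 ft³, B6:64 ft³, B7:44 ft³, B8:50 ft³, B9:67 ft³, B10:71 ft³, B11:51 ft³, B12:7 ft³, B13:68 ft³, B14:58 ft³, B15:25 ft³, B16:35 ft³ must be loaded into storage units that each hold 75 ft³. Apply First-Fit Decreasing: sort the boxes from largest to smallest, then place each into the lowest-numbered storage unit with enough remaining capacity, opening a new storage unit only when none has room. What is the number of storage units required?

11

Sorted descending: 71, 68, 67, 64, 60, 58, 56, 51, 50, 44, 35, 25, 20, 14, 7, 6.
71 ft³ → storage unit 1 (remaining 4 ft³)
68 ft³ → storage unit 2 (remaining 7 ft³)
67 ft³ → storage unit 3 (remaining 8 ft³)
64 ft³ → storage unit 4 (remaining 11 ft³)
60 ft³ → storage unit 5 (remaining 15 ft³)
58 ft³ → storage unit 6 (remaining 17 ft³)
56 ft³ → storage unit 7 (remaining 19 ft³)
51 ft³ → storage unit 8 (remaining 24 ft³)
50 ft³ → storage unit 9 (remaining 25 ft³)
44 ft³ → storage unit 10 (remaining 31 ft³)
35 ft³ → storage unit 11 (remaining 40 ft³)
25 ft³ → storage unit 9 (remaining 0 ft³)
20 ft³ → storage unit 8 (remaining 4 ft³)
14 ft³ → storage unit 5 (remaining 1 ft³)
7 ft³ → storage unit 2 (remaining 0 ft³)
6 ft³ → storage unit 3 (remaining 2 ft³)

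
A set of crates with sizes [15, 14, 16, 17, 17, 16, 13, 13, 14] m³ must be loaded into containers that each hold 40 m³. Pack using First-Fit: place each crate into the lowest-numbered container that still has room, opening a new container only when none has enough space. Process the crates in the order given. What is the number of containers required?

container 1: place 15 m³, 25 m³ left
container 1: place 14 m³, 11 m³ left
container 2: place 16 m³, 24 m³ left
container 2: place 17 m³, 7 m³ left
container 3: place 17 m³, 23 m³ left
container 3: place 16 m³, 7 m³ left
container 4: place 13 m³, 27 m³ left
container 4: place 13 m³, 14 m³ left
container 4: place 14 m³, 0 m³ left

4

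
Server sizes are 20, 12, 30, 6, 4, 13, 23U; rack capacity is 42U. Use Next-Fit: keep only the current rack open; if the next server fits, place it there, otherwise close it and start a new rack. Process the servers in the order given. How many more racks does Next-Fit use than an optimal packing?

Next-Fit: [20,12] [30,6,4] [13,23] → 3 racks.
Total size 108U; any packing needs at least ⌈108/42⌉ = 3 racks.
So 3 is already optimal.

0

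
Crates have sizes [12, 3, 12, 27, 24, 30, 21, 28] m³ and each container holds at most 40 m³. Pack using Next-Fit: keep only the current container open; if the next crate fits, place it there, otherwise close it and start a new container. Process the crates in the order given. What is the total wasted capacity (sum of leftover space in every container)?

83

container 1: place 12 m³, 28 m³ left
container 1: place 3 m³, 25 m³ left
container 1: place 12 m³, 13 m³ left
container 2: place 27 m³, 13 m³ left
container 3: place 24 m³, 16 m³ left
container 4: place 30 m³, 10 m³ left
container 5: place 21 m³, 19 m³ left
container 6: place 28 m³, 12 m³ left
6 containers × 40 m³ = 240 m³; used 157 m³; unused 83 m³.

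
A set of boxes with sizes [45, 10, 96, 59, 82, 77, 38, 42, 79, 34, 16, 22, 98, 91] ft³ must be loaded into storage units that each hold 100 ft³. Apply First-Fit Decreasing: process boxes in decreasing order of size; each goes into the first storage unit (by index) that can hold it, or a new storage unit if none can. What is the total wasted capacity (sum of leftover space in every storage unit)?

Sorted descending: 98, 96, 91, 82, 79, 77, 59, 45, 42, 38, 34, 22, 16, 10.
Put 98 ft³ in storage unit 1; 2 ft³ remain.
Put 96 ft³ in storage unit 2; 4 ft³ remain.
Put 91 ft³ in storage unit 3; 9 ft³ remain.
Put 82 ft³ in storage unit 4; 18 ft³ remain.
Put 79 ft³ in storage unit 5; 21 ft³ remain.
Put 77 ft³ in storage unit 6; 23 ft³ remain.
Put 59 ft³ in storage unit 7; 41 ft³ remain.
Put 45 ft³ in storage unit 8; 55 ft³ remain.
Put 42 ft³ in storage unit 8; 13 ft³ remain.
Put 38 ft³ in storage unit 7; 3 ft³ remain.
Put 34 ft³ in storage unit 9; 66 ft³ remain.
Put 22 ft³ in storage unit 6; 1 ft³ remain.
Put 16 ft³ in storage unit 4; 2 ft³ remain.
Put 10 ft³ in storage unit 5; 11 ft³ remain.
9 storage units × 100 ft³ = 900 ft³; used 789 ft³; unused 111 ft³.

111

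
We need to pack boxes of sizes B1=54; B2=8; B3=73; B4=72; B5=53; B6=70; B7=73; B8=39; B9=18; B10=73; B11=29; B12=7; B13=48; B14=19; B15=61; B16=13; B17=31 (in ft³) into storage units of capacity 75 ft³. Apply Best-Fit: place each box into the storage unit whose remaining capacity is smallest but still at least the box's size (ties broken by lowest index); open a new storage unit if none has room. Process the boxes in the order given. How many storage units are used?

B1 (54 ft³) → storage unit 1 (remaining 21 ft³)
B2 (8 ft³) → storage unit 1 (remaining 13 ft³)
B3 (73 ft³) → storage unit 2 (remaining 2 ft³)
B4 (72 ft³) → storage unit 3 (remaining 3 ft³)
B5 (53 ft³) → storage unit 4 (remaining 22 ft³)
B6 (70 ft³) → storage unit 5 (remaining 5 ft³)
B7 (73 ft³) → storage unit 6 (remaining 2 ft³)
B8 (39 ft³) → storage unit 7 (remaining 36 ft³)
B9 (18 ft³) → storage unit 4 (remaining 4 ft³)
B10 (73 ft³) → storage unit 8 (remaining 2 ft³)
B11 (29 ft³) → storage unit 7 (remaining 7 ft³)
B12 (7 ft³) → storage unit 7 (remaining 0 ft³)
B13 (48 ft³) → storage unit 9 (remaining 27 ft³)
B14 (19 ft³) → storage unit 9 (remaining 8 ft³)
B15 (61 ft³) → storage unit 10 (remaining 14 ft³)
B16 (13 ft³) → storage unit 1 (remaining 0 ft³)
B17 (31 ft³) → storage unit 11 (remaining 44 ft³)

11 storage units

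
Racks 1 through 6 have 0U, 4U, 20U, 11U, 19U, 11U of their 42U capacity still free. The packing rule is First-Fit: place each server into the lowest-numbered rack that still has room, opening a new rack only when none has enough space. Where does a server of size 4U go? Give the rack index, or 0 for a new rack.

2

Racks with room: rack 2 (4U), rack 3 (20U), rack 4 (11U), rack 5 (19U), rack 6 (11U).
The first with room is rack 2.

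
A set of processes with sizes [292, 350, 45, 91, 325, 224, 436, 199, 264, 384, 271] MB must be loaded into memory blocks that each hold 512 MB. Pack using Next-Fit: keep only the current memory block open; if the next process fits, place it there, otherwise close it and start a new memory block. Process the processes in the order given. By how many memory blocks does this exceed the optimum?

Next-Fit: [292] [350,45,91] [325] [224] [436] [199,264] [384] [271] → 8 memory blocks.
7 processes exceed 256 MB (half the capacity), and no two of those can share a memory block, so at least 7 memory blocks are needed.
An optimal packing achieves that bound: [436,45] [384,91] [350] [325] [292,199] [271,224] [264] → 7 memory blocks.
Excess: 8 − 7 = 1.

1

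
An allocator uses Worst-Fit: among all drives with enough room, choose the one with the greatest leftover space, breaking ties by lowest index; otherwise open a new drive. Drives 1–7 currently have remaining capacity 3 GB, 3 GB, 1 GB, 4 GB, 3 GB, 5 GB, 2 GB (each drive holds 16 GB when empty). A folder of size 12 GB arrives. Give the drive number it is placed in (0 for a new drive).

No drive has ≥ 12 GB free, so a new drive is opened.

0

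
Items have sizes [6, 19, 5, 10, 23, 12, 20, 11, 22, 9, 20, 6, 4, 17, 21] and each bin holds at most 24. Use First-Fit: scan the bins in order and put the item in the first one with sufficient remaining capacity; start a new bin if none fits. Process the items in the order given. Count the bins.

10 bins

6 → bin 1 (remaining 18)
19 → bin 2 (remaining 5)
5 → bin 1 (remaining 13)
10 → bin 1 (remaining 3)
23 → bin 3 (remaining 1)
12 → bin 4 (remaining 12)
20 → bin 5 (remaining 4)
11 → bin 4 (remaining 1)
22 → bin 6 (remaining 2)
9 → bin 7 (remaining 15)
20 → bin 8 (remaining 4)
6 → bin 7 (remaining 9)
4 → bin 2 (remaining 1)
17 → bin 9 (remaining 7)
21 → bin 10 (remaining 3)
Final bins: [6,5,10] [19,4] [23] [12,11] [20] [22] [9,6] [20] [17] [21].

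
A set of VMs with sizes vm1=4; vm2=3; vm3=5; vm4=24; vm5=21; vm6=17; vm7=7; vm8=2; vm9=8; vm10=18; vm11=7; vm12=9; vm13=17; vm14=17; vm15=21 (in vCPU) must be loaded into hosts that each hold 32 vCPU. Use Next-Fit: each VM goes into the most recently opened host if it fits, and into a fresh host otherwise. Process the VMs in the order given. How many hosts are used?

9 hosts

vm1 (4 vCPU) → host 1 (remaining 28 vCPU)
vm2 (3 vCPU) → host 1 (remaining 25 vCPU)
vm3 (5 vCPU) → host 1 (remaining 20 vCPU)
vm4 (24 vCPU) → host 2 (remaining 8 vCPU)
vm5 (21 vCPU) → host 3 (remaining 11 vCPU)
vm6 (17 vCPU) → host 4 (remaining 15 vCPU)
vm7 (7 vCPU) → host 4 (remaining 8 vCPU)
vm8 (2 vCPU) → host 4 (remaining 6 vCPU)
vm9 (8 vCPU) → host 5 (remaining 24 vCPU)
vm10 (18 vCPU) → host 5 (remaining 6 vCPU)
vm11 (7 vCPU) → host 6 (remaining 25 vCPU)
vm12 (9 vCPU) → host 6 (remaining 16 vCPU)
vm13 (17 vCPU) → host 7 (remaining 15 vCPU)
vm14 (17 vCPU) → host 8 (remaining 15 vCPU)
vm15 (21 vCPU) → host 9 (remaining 11 vCPU)
Final hosts: [4,3,5] [24] [21] [17,7,2] [8,18] [7,9] [17] [17] [21].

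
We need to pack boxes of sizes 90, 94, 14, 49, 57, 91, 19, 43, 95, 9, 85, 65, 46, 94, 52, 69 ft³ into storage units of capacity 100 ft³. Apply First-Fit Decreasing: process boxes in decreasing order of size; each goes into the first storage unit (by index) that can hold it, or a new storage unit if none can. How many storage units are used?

11

Sorted descending: 95, 94, 94, 91, 90, 85, 69, 65, 57, 52, 49, 46, 43, 19, 14, 9.
95 ft³ → storage unit 1 (remaining 5 ft³)
94 ft³ → storage unit 2 (remaining 6 ft³)
94 ft³ → storage unit 3 (remaining 6 ft³)
91 ft³ → storage unit 4 (remaining 9 ft³)
90 ft³ → storage unit 5 (remaining 10 ft³)
85 ft³ → storage unit 6 (remaining 15 ft³)
69 ft³ → storage unit 7 (remaining 31 ft³)
65 ft³ → storage unit 8 (remaining 35 ft³)
57 ft³ → storage unit 9 (remaining 43 ft³)
52 ft³ → storage unit 10 (remaining 48 ft³)
49 ft³ → storage unit 11 (remaining 51 ft³)
46 ft³ → storage unit 10 (remaining 2 ft³)
43 ft³ → storage unit 9 (remaining 0 ft³)
19 ft³ → storage unit 7 (remaining 12 ft³)
14 ft³ → storage unit 6 (remaining 1 ft³)
9 ft³ → storage unit 4 (remaining 0 ft³)
Final storage units: [95] [94] [94] [91,9] [90] [85,14] [69,19] [65] [57,43] [52,46] [49].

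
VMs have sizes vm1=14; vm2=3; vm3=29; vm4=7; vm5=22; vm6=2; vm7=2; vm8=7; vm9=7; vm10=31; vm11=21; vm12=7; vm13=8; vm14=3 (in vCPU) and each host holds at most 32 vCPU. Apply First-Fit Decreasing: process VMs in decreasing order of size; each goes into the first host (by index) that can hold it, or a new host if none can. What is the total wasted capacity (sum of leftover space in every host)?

Sorted descending: 31, 29, 22, 21, 14, 8, 7, 7, 7, 7, 3, 3, 2, 2.
Put 31 vCPU in host 1; 1 vCPU remain.
Put 29 vCPU in host 2; 3 vCPU remain.
Put 22 vCPU in host 3; 10 vCPU remain.
Put 21 vCPU in host 4; 11 vCPU remain.
Put 14 vCPU in host 5; 18 vCPU remain.
Put 8 vCPU in host 3; 2 vCPU remain.
Put 7 vCPU in host 4; 4 vCPU remain.
Put 7 vCPU in host 5; 11 vCPU remain.
Put 7 vCPU in host 5; 4 vCPU remain.
Put 7 vCPU in host 6; 25 vCPU remain.
Put 3 vCPU in host 2; 0 vCPU remain.
Put 3 vCPU in host 4; 1 vCPU remain.
Put 2 vCPU in host 3; 0 vCPU remain.
Put 2 vCPU in host 5; 2 vCPU remain.
6 hosts × 32 vCPU = 192 vCPU; used 163 vCPU; unused 29 vCPU.

29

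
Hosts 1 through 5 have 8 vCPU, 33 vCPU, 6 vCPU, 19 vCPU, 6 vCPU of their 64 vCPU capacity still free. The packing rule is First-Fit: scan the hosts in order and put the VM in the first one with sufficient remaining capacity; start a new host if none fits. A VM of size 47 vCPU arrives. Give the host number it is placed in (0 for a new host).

0

No host has ≥ 47 vCPU free, so a new host is opened.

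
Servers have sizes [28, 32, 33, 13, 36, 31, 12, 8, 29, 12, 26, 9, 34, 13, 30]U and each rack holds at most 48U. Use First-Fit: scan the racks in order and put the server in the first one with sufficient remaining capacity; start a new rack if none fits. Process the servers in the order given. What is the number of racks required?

9

rack 1: place 28U, 20U left
rack 2: place 32U, 16U left
rack 3: place 33U, 15U left
rack 1: place 13U, 7U left
rack 4: place 36U, 12U left
rack 5: place 31U, 17U left
rack 2: place 12U, 4U left
rack 3: place 8U, 7U left
rack 6: place 29U, 19U left
rack 4: place 12U, 0U left
rack 7: place 26U, 22U left
rack 5: place 9U, 8U left
rack 8: place 34U, 14U left
rack 6: place 13U, 6U left
rack 9: place 30U, 18U left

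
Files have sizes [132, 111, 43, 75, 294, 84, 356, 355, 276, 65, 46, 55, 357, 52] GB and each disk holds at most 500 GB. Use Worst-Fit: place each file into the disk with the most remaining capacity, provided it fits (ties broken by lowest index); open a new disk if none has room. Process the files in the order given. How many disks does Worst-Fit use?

disk 1: place 132 GB, 368 GB left
disk 1: place 111 GB, 257 GB left
disk 1: place 43 GB, 214 GB left
disk 1: place 75 GB, 139 GB left
disk 2: place 294 GB, 206 GB left
disk 2: place 84 GB, 122 GB left
disk 3: place 356 GB, 144 GB left
disk 4: place 355 GB, 145 GB left
disk 5: place 276 GB, 224 GB left
disk 5: place 65 GB, 159 GB left
disk 5: place 46 GB, 113 GB left
disk 4: place 55 GB, 90 GB left
disk 6: place 357 GB, 143 GB left
disk 3: place 52 GB, 92 GB left
Final disks: [132,111,43,75] [294,84] [356,52] [355,55] [276,65,46] [357].

6 disks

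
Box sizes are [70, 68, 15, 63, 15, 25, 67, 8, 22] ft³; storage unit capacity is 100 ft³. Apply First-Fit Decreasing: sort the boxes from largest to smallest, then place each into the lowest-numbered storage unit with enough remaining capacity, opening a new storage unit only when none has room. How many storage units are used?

4

Sorted descending: 70, 68, 67, 63, 25, 22, 15, 15, 8.
Put 70 ft³ in storage unit 1; 30 ft³ remain.
Put 68 ft³ in storage unit 2; 32 ft³ remain.
Put 67 ft³ in storage unit 3; 33 ft³ remain.
Put 63 ft³ in storage unit 4; 37 ft³ remain.
Put 25 ft³ in storage unit 1; 5 ft³ remain.
Put 22 ft³ in storage unit 2; 10 ft³ remain.
Put 15 ft³ in storage unit 3; 18 ft³ remain.
Put 15 ft³ in storage unit 3; 3 ft³ remain.
Put 8 ft³ in storage unit 2; 2 ft³ remain.
Final storage units: [70,25] [68,22,8] [67,15,15] [63].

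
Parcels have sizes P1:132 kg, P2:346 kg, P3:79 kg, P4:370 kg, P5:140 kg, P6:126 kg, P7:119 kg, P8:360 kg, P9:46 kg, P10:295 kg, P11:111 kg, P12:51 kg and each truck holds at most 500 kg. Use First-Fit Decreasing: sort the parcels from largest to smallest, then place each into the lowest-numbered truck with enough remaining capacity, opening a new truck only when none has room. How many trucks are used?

Sorted descending: 370, 360, 346, 295, 140, 132, 126, 119, 111, 79, 51, 46.
truck 1: place 370 kg, 130 kg left
truck 2: place 360 kg, 140 kg left
truck 3: place 346 kg, 154 kg left
truck 4: place 295 kg, 205 kg left
truck 2: place 140 kg, 0 kg left
truck 3: place 132 kg, 22 kg left
truck 1: place 126 kg, 4 kg left
truck 4: place 119 kg, 86 kg left
truck 5: place 111 kg, 389 kg left
truck 4: place 79 kg, 7 kg left
truck 5: place 51 kg, 338 kg left
truck 5: place 46 kg, 292 kg left
Final trucks: [370,126] [360,140] [346,132] [295,119,79] [111,51,46].

5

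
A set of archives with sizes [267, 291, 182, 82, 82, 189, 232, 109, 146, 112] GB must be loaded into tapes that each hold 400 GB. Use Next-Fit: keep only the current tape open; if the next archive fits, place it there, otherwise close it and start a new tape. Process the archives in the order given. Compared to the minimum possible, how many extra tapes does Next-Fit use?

Next-Fit: [267] [291] [182,82,82] [189] [232,109] [146,112] → 6 tapes.
Total size 1692 GB; any packing needs at least ⌈1692/400⌉ = 5 tapes.
An optimal packing achieves that bound: [291,109] [267,112] [232,146] [189,182] [82,82] → 5 tapes.
Excess: 6 − 5 = 1.

1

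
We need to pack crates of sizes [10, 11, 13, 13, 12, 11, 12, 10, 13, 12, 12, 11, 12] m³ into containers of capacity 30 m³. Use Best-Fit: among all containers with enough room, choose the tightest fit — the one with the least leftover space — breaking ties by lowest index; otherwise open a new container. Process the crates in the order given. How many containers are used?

Put 10 m³ in container 1; 20 m³ remain.
Put 11 m³ in container 1; 9 m³ remain.
Put 13 m³ in container 2; 17 m³ remain.
Put 13 m³ in container 2; 4 m³ remain.
Put 12 m³ in container 3; 18 m³ remain.
Put 11 m³ in container 3; 7 m³ remain.
Put 12 m³ in container 4; 18 m³ remain.
Put 10 m³ in container 4; 8 m³ remain.
Put 13 m³ in container 5; 17 m³ remain.
Put 12 m³ in container 5; 5 m³ remain.
Put 12 m³ in container 6; 18 m³ remain.
Put 11 m³ in container 6; 7 m³ remain.
Put 12 m³ in container 7; 18 m³ remain.

7 containers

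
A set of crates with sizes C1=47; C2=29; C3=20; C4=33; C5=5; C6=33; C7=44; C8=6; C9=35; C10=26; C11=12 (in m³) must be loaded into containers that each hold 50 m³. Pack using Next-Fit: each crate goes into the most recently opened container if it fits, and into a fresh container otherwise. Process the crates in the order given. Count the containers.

7

Put C1 (47 m³) in container 1; 3 m³ remain.
Put C2 (29 m³) in container 2; 21 m³ remain.
Put C3 (20 m³) in container 2; 1 m³ remain.
Put C4 (33 m³) in container 3; 17 m³ remain.
Put C5 (5 m³) in container 3; 12 m³ remain.
Put C6 (33 m³) in container 4; 17 m³ remain.
Put C7 (44 m³) in container 5; 6 m³ remain.
Put C8 (6 m³) in container 5; 0 m³ remain.
Put C9 (35 m³) in container 6; 15 m³ remain.
Put C10 (26 m³) in container 7; 24 m³ remain.
Put C11 (12 m³) in container 7; 12 m³ remain.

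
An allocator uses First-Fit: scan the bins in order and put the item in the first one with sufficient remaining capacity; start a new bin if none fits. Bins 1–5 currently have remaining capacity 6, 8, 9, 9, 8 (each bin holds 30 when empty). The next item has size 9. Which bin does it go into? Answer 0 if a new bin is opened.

3

Bins with room: bin 3 (9), bin 4 (9).
The first with room is bin 3.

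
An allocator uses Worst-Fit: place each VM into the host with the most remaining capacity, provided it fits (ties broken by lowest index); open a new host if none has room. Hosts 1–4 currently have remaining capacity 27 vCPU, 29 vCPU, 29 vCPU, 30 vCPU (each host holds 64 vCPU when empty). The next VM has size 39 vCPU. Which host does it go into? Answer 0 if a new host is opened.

No host has ≥ 39 vCPU free, so a new host is opened.

0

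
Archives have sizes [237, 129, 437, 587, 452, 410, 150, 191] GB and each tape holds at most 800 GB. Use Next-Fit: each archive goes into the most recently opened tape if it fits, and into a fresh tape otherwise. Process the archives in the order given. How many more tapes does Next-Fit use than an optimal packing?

Next-Fit: [237,129] [437] [587] [452] [410,150,191] → 5 tapes.
Total size 2593 GB; any packing needs at least ⌈2593/800⌉ = 4 tapes.
An optimal packing achieves that bound: [587,191] [452,237] [437,150,129] [410] → 4 tapes.
Excess: 5 − 4 = 1.

1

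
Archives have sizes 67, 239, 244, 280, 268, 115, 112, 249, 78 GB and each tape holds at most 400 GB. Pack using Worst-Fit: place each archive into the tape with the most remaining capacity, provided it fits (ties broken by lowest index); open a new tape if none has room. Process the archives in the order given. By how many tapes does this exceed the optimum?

Worst-Fit: [67,239] [244,115] [280] [268,112] [249,78] → 5 tapes.
Total size 1652 GB; any packing needs at least ⌈1652/400⌉ = 5 tapes.
So 5 is already optimal.

0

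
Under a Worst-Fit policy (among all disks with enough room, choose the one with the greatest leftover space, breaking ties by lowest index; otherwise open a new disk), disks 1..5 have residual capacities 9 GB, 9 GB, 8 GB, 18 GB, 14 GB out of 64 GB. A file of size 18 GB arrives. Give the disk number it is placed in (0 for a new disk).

4

Disks with room: disk 4 (18 GB).
Most room is disk 4 with 18 GB free.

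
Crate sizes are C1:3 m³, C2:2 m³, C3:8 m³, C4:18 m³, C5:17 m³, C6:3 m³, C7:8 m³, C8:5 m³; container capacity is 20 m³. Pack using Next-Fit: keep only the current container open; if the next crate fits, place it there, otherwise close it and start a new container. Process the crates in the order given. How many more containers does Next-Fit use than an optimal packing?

0

Next-Fit: [3,2,8] [18] [17,3] [8,5] → 4 containers.
Total size 64 m³; any packing needs at least ⌈64/20⌉ = 4 containers.
So 4 is already optimal.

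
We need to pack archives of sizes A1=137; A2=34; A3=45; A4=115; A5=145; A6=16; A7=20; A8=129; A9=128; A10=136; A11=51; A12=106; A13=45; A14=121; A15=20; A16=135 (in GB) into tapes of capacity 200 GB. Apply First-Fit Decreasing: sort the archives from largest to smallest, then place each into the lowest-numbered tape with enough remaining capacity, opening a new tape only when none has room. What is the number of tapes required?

9 tapes

Sorted descending: 145, 137, 136, 135, 129, 128, 121, 115, 106, 51, 45, 45, 34, 20, 20, 16.
tape 1: place 145 GB, 55 GB left
tape 2: place 137 GB, 63 GB left
tape 3: place 136 GB, 64 GB left
tape 4: place 135 GB, 65 GB left
tape 5: place 129 GB, 71 GB left
tape 6: place 128 GB, 72 GB left
tape 7: place 121 GB, 79 GB left
tape 8: place 115 GB, 85 GB left
tape 9: place 106 GB, 94 GB left
tape 1: place 51 GB, 4 GB left
tape 2: place 45 GB, 18 GB left
tape 3: place 45 GB, 19 GB left
tape 4: place 34 GB, 31 GB left
tape 4: place 20 GB, 11 GB left
tape 5: place 20 GB, 51 GB left
tape 2: place 16 GB, 2 GB left
Final tapes: [145,51] [137,45,16] [136,45] [135,34,20] [129,20] [128] [121] [115] [106].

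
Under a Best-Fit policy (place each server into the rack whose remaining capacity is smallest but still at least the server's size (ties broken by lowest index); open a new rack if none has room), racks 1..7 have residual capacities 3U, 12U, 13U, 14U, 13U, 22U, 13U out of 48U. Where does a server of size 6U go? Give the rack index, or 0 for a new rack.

Racks with room: rack 2 (12U), rack 3 (13U), rack 4 (14U), rack 5 (13U), rack 6 (22U), rack 7 (13U).
Tightest fit is rack 2 with 12U free.

2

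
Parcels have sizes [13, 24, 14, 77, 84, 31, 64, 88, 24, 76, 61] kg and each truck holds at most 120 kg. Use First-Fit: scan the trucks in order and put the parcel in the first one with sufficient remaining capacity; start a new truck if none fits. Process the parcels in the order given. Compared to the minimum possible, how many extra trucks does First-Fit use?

1

First-Fit: [13,24,14,31,24] [77] [84] [64] [88] [76] [61] → 7 trucks.
6 parcels exceed 60 kg (half the capacity), and no two of those can share a truck, so at least 6 trucks are needed.
An optimal packing achieves that bound: [88,31] [84,24] [77,24,14] [76,13] [64] [61] → 6 trucks.
Excess: 7 − 6 = 1.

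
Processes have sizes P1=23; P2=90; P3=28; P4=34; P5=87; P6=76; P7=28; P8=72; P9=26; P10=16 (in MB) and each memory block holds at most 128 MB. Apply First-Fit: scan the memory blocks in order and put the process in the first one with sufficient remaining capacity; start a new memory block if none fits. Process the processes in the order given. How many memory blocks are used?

Put P1 (23 MB) in memory block 1; 105 MB remain.
Put P2 (90 MB) in memory block 1; 15 MB remain.
Put P3 (28 MB) in memory block 2; 100 MB remain.
Put P4 (34 MB) in memory block 2; 66 MB remain.
Put P5 (87 MB) in memory block 3; 41 MB remain.
Put P6 (76 MB) in memory block 4; 52 MB remain.
Put P7 (28 MB) in memory block 2; 38 MB remain.
Put P8 (72 MB) in memory block 5; 56 MB remain.
Put P9 (26 MB) in memory block 2; 12 MB remain.
Put P10 (16 MB) in memory block 3; 25 MB remain.

5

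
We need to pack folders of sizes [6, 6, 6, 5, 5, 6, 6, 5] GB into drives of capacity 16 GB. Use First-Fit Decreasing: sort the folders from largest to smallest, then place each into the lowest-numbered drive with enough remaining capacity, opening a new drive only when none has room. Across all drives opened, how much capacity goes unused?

19

Sorted descending: 6, 6, 6, 6, 6, 5, 5, 5.
drive 1: place 6 GB, 10 GB left
drive 1: place 6 GB, 4 GB left
drive 2: place 6 GB, 10 GB left
drive 2: place 6 GB, 4 GB left
drive 3: place 6 GB, 10 GB left
drive 3: place 5 GB, 5 GB left
drive 3: place 5 GB, 0 GB left
drive 4: place 5 GB, 11 GB left
4 drives × 16 GB = 64 GB; used 45 GB; unused 19 GB.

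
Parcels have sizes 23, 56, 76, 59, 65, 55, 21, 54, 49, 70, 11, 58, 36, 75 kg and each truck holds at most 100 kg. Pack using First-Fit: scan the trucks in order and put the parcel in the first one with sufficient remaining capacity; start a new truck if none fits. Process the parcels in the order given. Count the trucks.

23 kg → truck 1 (remaining 77 kg)
56 kg → truck 1 (remaining 21 kg)
76 kg → truck 2 (remaining 24 kg)
59 kg → truck 3 (remaining 41 kg)
65 kg → truck 4 (remaining 35 kg)
55 kg → truck 5 (remaining 45 kg)
21 kg → truck 1 (remaining 0 kg)
54 kg → truck 6 (remaining 46 kg)
49 kg → truck 7 (remaining 51 kg)
70 kg → truck 8 (remaining 30 kg)
11 kg → truck 2 (remaining 13 kg)
58 kg → truck 9 (remaining 42 kg)
36 kg → truck 3 (remaining 5 kg)
75 kg → truck 10 (remaining 25 kg)

10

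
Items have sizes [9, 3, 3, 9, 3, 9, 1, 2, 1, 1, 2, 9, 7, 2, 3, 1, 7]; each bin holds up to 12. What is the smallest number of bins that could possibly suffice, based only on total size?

6 bins

Total size = 9 + 3 + 3 + 9 + 3 + 9 + 1 + 2 + 1 + 1 + 2 + 9 + 7 + 2 + 3 + 1 + 7 = 72.
⌈72 / 12⌉ = 6.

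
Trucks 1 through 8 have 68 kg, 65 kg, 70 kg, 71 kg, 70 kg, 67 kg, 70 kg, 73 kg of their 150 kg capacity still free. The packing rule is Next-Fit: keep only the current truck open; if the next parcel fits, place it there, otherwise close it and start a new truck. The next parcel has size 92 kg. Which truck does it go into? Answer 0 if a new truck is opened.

0

Next-Fit only looks at truck 8, which has 73 kg free.
92 kg does not fit, so a new truck is opened.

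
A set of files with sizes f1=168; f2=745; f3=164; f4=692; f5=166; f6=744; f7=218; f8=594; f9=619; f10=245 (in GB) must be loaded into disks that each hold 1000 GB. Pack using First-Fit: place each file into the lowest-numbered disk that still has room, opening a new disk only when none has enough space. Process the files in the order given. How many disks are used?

disk 1: place f1 (168 GB), 832 GB left
disk 1: place f2 (745 GB), 87 GB left
disk 2: place f3 (164 GB), 836 GB left
disk 2: place f4 (692 GB), 144 GB left
disk 3: place f5 (166 GB), 834 GB left
disk 3: place f6 (744 GB), 90 GB left
disk 4: place f7 (218 GB), 782 GB left
disk 4: place f8 (594 GB), 188 GB left
disk 5: place f9 (619 GB), 381 GB left
disk 5: place f10 (245 GB), 136 GB left

5 disks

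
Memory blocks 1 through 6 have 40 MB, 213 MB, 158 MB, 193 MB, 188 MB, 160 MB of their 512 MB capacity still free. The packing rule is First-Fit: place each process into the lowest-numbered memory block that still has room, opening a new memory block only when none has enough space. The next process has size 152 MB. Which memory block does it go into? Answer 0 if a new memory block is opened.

Memory blocks with room: memory block 2 (213 MB), memory block 3 (158 MB), memory block 4 (193 MB), memory block 5 (188 MB), memory block 6 (160 MB).
The first with room is memory block 2.

2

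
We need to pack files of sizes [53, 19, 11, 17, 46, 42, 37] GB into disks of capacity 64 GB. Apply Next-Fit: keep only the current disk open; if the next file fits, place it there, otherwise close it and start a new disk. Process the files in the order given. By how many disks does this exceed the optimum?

1

Next-Fit: [53] [19,11,17] [46] [42] [37] → 5 disks.
Total size 225 GB; any packing needs at least ⌈225/64⌉ = 4 disks.
An optimal packing achieves that bound: [53,11] [46,17] [42,19] [37] → 4 disks.
Excess: 5 − 4 = 1.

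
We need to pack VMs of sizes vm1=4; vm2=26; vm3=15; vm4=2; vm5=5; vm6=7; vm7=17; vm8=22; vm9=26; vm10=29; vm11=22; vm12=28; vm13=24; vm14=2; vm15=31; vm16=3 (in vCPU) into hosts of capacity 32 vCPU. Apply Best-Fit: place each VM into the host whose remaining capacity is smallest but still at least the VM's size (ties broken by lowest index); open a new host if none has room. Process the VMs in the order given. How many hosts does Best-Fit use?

10

host 1: place vm1 (4 vCPU), 28 vCPU left
host 1: place vm2 (26 vCPU), 2 vCPU left
host 2: place vm3 (15 vCPU), 17 vCPU left
host 1: place vm4 (2 vCPU), 0 vCPU left
host 2: place vm5 (5 vCPU), 12 vCPU left
host 2: place vm6 (7 vCPU), 5 vCPU left
host 3: place vm7 (17 vCPU), 15 vCPU left
host 4: place vm8 (22 vCPU), 10 vCPU left
host 5: place vm9 (26 vCPU), 6 vCPU left
host 6: place vm10 (29 vCPU), 3 vCPU left
host 7: place vm11 (22 vCPU), 10 vCPU left
host 8: place vm12 (28 vCPU), 4 vCPU left
host 9: place vm13 (24 vCPU), 8 vCPU left
host 6: place vm14 (2 vCPU), 1 vCPU left
host 10: place vm15 (31 vCPU), 1 vCPU left
host 8: place vm16 (3 vCPU), 1 vCPU left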